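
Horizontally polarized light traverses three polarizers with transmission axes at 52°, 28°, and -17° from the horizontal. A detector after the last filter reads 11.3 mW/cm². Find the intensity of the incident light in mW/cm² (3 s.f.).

I₀ ≈ 71.4 mW/cm²

I₁ = I₀ cos²(52° − 0°) = I₀ cos²(52°) = 0.379 I₀.
I₂ = I₁ cos²(28° − 52°) = 0.379 I₀ · cos²(24°) = 0.3163 I₀.
I₃ = I₂ cos²(-17° − 28°) = 0.3163 I₀ · cos²(45°) = 0.1582 I₀.
So 11.3 mW/cm² = 0.1582 I₀, giving I₀ = 11.3/0.1582 = 71.44 mW/cm².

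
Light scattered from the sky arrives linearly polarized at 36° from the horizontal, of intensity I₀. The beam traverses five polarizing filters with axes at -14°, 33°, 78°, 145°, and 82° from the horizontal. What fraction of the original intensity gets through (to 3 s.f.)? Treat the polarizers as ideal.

≈ 0.00302 I₀

By Malus's law, I₁ = I₀ cos²(-14° − 36°) = I₀ cos²(50°) = 0.4132 I₀.
I₂ = I₁ cos²(33° + 14°) = 0.4132 I₀ · cos²(47°) = 0.1922 I₀.
I₃ = I₂ cos²(78° − 33°) = 0.1922 I₀ · cos²(45°) = 0.09609 I₀.
I₄ = I₃ cos²(145° − 78°) = 0.09609 I₀ · cos²(67°) = 0.01467 I₀.
I₅ = I₄ cos²(82° − 145°) = 0.01467 I₀ · cos²(63°) = 0.003024 I₀.
Transmitted fraction = 0.003024.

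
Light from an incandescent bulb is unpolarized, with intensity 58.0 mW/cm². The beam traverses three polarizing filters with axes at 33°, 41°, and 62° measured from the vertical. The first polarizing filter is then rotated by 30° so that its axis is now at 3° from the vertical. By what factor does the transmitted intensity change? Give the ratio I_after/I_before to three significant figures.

Before rotation:
Unpolarized light through the first polarizer → I₁ = ½ I₀, now polarized at 33°.
I₂ = I₁ cos²(41° − 33°) = 0.5 I₀ · cos²(8°) = 0.4903 I₀.
I₃ = I₂ cos²(62° − 41°) = 0.4903 I₀ · cos²(21°) = 0.4273 I₀.
After rotation:
Unpolarized light through the first polarizer → I₁ = ½ I₀, now polarized at 3°.
I₂ = I₁ cos²(41° − 3°) = 0.5 I₀ · cos²(38°) = 0.3105 I₀.
I₃ = I₂ cos²(62° − 41°) = 0.3105 I₀ · cos²(21°) = 0.2706 I₀.
Ratio = 0.2706 / 0.4273 = 0.6332.

I_new/I_old ≈ 0.633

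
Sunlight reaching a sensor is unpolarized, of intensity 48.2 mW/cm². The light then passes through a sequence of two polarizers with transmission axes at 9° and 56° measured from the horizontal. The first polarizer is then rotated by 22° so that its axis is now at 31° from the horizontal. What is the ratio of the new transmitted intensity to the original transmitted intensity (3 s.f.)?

Before rotation:
Unpolarized light through the first polarizer → I₁ = ½ I₀, now polarized at 9°.
I₂ = I₁ cos²(56° − 9°) = 0.5 I₀ · cos²(47°) = 0.2326 I₀.
After rotation:
Unpolarized light through the first polarizer → I₁ = ½ I₀, now polarized at 31°.
I₂ = I₁ cos²(56° − 31°) = 0.5 I₀ · cos²(25°) = 0.4107 I₀.
Ratio = 0.4107 / 0.2326 = 1.766.

I_new/I_old ≈ 1.77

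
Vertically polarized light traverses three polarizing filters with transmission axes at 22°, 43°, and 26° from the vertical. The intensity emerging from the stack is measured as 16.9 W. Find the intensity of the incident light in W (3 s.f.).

I₀ ≈ 24.7 W

By Malus's law, I₁ = I₀ cos²(22° − 0°) = I₀ cos²(22°) = 0.8597 I₀.
I₂ = I₁ cos²(43° − 22°) = 0.8597 I₀ · cos²(21°) = 0.7493 I₀.
I₃ = I₂ cos²(26° − 43°) = 0.7493 I₀ · cos²(17°) = 0.6852 I₀.
So 16.9 W = 0.6852 I₀, giving I₀ = 16.9/0.6852 = 24.66 W.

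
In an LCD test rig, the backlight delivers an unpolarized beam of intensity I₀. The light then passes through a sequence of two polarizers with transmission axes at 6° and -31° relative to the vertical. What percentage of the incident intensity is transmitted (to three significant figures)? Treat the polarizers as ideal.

≈ 31.9%

Unpolarized light through the first polarizer → I₁ = ½ I₀, now polarized at 6°.
I₂ = I₁ cos²(-31° − 6°) = 0.5 I₀ · cos²(37°) = 0.3189 I₀.
That is 31.89% of the incident intensity.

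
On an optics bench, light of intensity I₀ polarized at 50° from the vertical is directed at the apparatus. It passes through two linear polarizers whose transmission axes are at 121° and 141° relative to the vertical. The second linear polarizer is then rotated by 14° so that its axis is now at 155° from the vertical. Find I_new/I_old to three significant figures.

Before rotation:
I₁ = I₀ cos²(121° − 50°) = I₀ cos²(71°) = 0.106 I₀.
I₂ = I₁ cos²(141° − 121°) = 0.106 I₀ · cos²(20°) = 0.0936 I₀.
After rotation:
I₁ = I₀ cos²(121° − 50°) = I₀ cos²(71°) = 0.106 I₀.
I₂ = I₁ cos²(155° − 121°) = 0.106 I₀ · cos²(34°) = 0.07285 I₀.
Ratio = 0.07285 / 0.0936 = 0.7784.

I_new/I_old ≈ 0.778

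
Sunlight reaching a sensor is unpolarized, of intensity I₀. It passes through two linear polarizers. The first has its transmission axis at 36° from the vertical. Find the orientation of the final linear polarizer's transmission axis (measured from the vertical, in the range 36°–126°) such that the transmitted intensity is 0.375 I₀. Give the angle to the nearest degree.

θ ≈ 66°

Unpolarized light through the first polarizer → I₁ = ½ I₀, now polarized at 36°.
Need I₂/I₀ = 0.375, so cos²(θ − 36°) = 0.375 / 0.5 = 0.75.
θ − 36° = arccos(√0.75) = 30.0°, giving θ ≈ 36 + 30.0 = 66.0°.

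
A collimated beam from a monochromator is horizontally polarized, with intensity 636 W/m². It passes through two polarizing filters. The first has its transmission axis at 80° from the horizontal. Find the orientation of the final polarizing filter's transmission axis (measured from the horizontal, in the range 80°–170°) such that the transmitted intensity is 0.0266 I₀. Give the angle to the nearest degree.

I₁ = I₀ cos²(80° − 0°) = I₀ cos²(80°) = 0.03015 I₀.
Need I₂/I₀ = 0.0266, so cos²(θ − 80°) = 0.0266 / 0.03015 = 0.8821.
θ − 80° = arccos(√0.8821) = 20.1°, giving θ ≈ 80 + 20.1 = 100.1°.

θ ≈ 100°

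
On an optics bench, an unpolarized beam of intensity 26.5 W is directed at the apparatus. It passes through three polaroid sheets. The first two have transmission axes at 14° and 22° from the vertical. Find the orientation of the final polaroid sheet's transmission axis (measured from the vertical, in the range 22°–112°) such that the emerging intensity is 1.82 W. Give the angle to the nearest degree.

θ ≈ 90°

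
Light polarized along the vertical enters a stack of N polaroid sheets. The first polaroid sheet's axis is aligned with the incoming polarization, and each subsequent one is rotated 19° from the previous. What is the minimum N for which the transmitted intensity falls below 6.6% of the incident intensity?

First polarizer is aligned with the polarization: full transmission.
Each further stage multiplies by cos²(19°) = 0.894.
After N polarizers: T = 0.894^(N−1). Require T < 0.066 ⇒ N−1 > ln(0.066)/ln(0.894) = 24.26, so N−1 ≥ 25 and N = 26.
Check: N=26 gives T = 0.06074 < 0.066; N=25 gives T = 0.06795.

N = 26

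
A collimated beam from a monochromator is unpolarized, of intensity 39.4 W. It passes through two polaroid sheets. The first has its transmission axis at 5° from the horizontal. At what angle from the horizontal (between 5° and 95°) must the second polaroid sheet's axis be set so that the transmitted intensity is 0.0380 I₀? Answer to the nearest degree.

θ ≈ 79°

Unpolarized light through the first polarizer → I₁ = ½ I₀, now polarized at 5°.
Need I₂/I₀ = 0.038, so cos²(θ − 5°) = 0.038 / 0.5 = 0.076.
θ − 5° = arccos(√0.076) = 74.0°, giving θ ≈ 5 + 74.0 = 79.0°.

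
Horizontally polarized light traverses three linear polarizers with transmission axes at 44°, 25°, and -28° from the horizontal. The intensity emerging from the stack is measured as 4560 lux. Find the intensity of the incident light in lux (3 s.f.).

I₀ ≈ 2.72e4 lux

By Malus's law, I₁ = I₀ cos²(44° − 0°) = I₀ cos²(44°) = 0.5174 I₀.
I₂ = I₁ cos²(25° − 44°) = 0.5174 I₀ · cos²(19°) = 0.4626 I₀.
I₃ = I₂ cos²(-28° − 25°) = 0.4626 I₀ · cos²(53°) = 0.1675 I₀.
So 4560 lux = 0.1675 I₀, giving I₀ = 4560/0.1675 = 2.722e+04 lux.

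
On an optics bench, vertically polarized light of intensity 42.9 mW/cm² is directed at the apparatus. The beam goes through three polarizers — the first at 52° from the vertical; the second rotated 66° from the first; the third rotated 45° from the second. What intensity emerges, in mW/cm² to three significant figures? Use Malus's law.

I ≈ 1.35 mW/cm²

By Malus's law, I₁ = 42.9 mW/cm² · cos²(52°) = 16.26 mW/cm².
I₂ = I₁ · cos²(66°) = 16.26 · 0.1654 = 2.69 mW/cm².
I₃ = I₂ · cos²(45°) = 2.69 · 0.5 = 1.345 mW/cm².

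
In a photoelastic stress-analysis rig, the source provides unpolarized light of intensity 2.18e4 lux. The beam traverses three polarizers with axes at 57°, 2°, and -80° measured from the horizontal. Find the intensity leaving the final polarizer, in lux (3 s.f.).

I ≈ 69.5 lux

Unpolarized light through the first polarizer → I₁ = 2.18e4 lux/2 = 1.09e+04 lux, polarized at 57°.
I₂ = I₁ · cos²(55°) = 1.09e+04 · 0.329 = 3586 lux.
I₃ = I₂ · cos²(82°) = 3586 · 0.01937 = 69.46 lux.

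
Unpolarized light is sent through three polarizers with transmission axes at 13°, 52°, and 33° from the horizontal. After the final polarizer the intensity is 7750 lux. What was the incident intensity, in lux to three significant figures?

I₀ ≈ 2.87e4 lux

Unpolarized light through the first polarizer → I₁ = ½ I₀, now polarized at 13°.
I₂ = I₁ cos²(52° − 13°) = 0.5 I₀ · cos²(39°) = 0.302 I₀.
I₃ = I₂ cos²(33° − 52°) = 0.302 I₀ · cos²(19°) = 0.27 I₀.
So 7750 lux = 0.27 I₀, giving I₀ = 7750/0.27 = 2.871e+04 lux.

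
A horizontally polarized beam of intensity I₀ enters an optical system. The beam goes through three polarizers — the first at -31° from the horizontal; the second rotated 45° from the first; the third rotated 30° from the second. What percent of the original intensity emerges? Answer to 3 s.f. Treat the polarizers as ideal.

≈ 27.6%

I₁ = I₀ cos²(-31° − 0°) = I₀ cos²(31°) = 0.7347 I₀.
I₂ = I₁ cos²(45°) = 0.7347 · 0.5 I₀ = 0.3674 I₀.
I₃ = I₂ cos²(30°) = 0.3674 · 0.75 I₀ = 0.2755 I₀.
That is 27.55% of the incident intensity.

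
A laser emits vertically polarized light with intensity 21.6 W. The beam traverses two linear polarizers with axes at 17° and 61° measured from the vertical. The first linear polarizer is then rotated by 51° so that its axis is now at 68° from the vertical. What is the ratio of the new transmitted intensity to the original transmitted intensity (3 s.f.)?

Before rotation:
I₁ = I₀ cos²(17° − 0°) = I₀ cos²(17°) = 0.9145 I₀.
I₂ = I₁ cos²(61° − 17°) = 0.9145 I₀ · cos²(44°) = 0.4732 I₀.
After rotation:
I₁ = I₀ cos²(68° − 0°) = I₀ cos²(68°) = 0.1403 I₀.
I₂ = I₁ cos²(61° − 68°) = 0.1403 I₀ · cos²(7°) = 0.1382 I₀.
Ratio = 0.1382 / 0.4732 = 0.2921.

I_new/I_old ≈ 0.292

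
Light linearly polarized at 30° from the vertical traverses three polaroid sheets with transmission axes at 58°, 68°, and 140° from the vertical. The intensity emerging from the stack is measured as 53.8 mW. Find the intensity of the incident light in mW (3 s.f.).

By Malus's law, I₁ = I₀ cos²(58° − 30°) = I₀ cos²(28°) = 0.7796 I₀.
I₂ = I₁ cos²(68° − 58°) = 0.7796 I₀ · cos²(10°) = 0.7561 I₀.
I₃ = I₂ cos²(140° − 68°) = 0.7561 I₀ · cos²(72°) = 0.0722 I₀.
So 53.8 mW = 0.0722 I₀, giving I₀ = 53.8/0.0722 = 745.2 mW.

I₀ ≈ 745 mW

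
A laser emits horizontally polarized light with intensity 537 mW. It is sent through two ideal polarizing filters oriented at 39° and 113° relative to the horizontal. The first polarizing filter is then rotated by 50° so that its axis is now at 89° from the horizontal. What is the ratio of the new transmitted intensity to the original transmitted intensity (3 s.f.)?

Before rotation:
I₁ = I₀ cos²(39° − 0°) = I₀ cos²(39°) = 0.604 I₀.
I₂ = I₁ cos²(113° − 39°) = 0.604 I₀ · cos²(74°) = 0.04589 I₀.
After rotation:
I₁ = I₀ cos²(89° − 0°) = I₀ cos²(89°) = 0.0003046 I₀.
I₂ = I₁ cos²(113° − 89°) = 0.0003046 I₀ · cos²(24°) = 0.0002542 I₀.
Ratio = 0.0002542 / 0.04589 = 0.00554.

I_new/I_old ≈ 0.00554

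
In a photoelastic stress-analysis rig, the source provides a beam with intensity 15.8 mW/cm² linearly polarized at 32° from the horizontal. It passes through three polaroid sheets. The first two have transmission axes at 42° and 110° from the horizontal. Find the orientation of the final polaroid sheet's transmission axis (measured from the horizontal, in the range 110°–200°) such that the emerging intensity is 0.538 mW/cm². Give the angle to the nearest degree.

I₁ = I₀ cos²(42° − 32°) = I₀ cos²(10°) = 0.9698 I₀.
I₂ = I₁ cos²(110° − 42°) = 0.9698 I₀ · cos²(68°) = 0.1361 I₀.
Target fraction: 0.538 / 15.8 mW/cm² = 0.03405 of I₀.
Need I₃/I₀ = 0.03405, so cos²(θ − 110°) = 0.03405 / 0.1361 = 0.2502.
θ − 110° = arccos(√0.2502) = 60.0°, giving θ ≈ 110 + 60.0 = 170.0°.

θ ≈ 170°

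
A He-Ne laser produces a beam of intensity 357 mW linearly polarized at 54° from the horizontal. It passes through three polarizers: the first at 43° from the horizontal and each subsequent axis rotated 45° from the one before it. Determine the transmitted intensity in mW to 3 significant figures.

I₁ = 357 mW · cos²(11°) = 344 mW.
I₂ = I₁ · cos²(45°) = 344 · 0.5 = 172 mW.
I₃ = I₂ · cos²(45°) = 172 · 0.5 = 86 mW.

I ≈ 86.0 mW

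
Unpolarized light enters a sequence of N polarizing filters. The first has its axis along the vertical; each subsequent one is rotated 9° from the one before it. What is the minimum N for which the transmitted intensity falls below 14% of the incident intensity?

N = 53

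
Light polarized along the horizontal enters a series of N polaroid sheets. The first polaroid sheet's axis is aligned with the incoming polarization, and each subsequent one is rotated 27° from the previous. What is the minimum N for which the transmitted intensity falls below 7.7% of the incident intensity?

First polarizer is aligned with the polarization: full transmission.
Each further stage multiplies by cos²(27°) = 0.7939.
After N polarizers: T = 0.7939^(N−1). Require T < 0.077 ⇒ N−1 > ln(0.077)/ln(0.7939) = 11.11, so N−1 ≥ 12 and N = 13.
Check: N=13 gives T = 0.06268 < 0.077; N=12 gives T = 0.07895.

N = 13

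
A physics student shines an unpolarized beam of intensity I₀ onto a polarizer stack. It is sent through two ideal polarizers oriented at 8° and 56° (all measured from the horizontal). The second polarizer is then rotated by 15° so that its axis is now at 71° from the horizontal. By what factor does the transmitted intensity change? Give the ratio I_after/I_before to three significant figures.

I_new/I_old ≈ 0.460

Before rotation:
Unpolarized light through the first polarizer → I₁ = ½ I₀, now polarized at 8°.
I₂ = I₁ cos²(56° − 8°) = 0.5 I₀ · cos²(48°) = 0.2239 I₀.
After rotation:
Unpolarized light through the first polarizer → I₁ = ½ I₀, now polarized at 8°.
I₂ = I₁ cos²(71° − 8°) = 0.5 I₀ · cos²(63°) = 0.1031 I₀.
Ratio = 0.1031 / 0.2239 = 0.4603.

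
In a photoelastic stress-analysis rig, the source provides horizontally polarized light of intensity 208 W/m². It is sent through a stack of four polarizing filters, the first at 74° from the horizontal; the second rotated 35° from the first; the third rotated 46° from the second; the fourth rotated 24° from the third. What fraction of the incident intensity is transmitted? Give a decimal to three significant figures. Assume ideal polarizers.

I/I₀ ≈ 0.0205

By Malus's law, I₁ = 208 W/m² · cos²(74°) = 15.8 W/m².
I₂ = I₁ · cos²(35°) = 15.8 · 0.671 = 10.6 W/m².
I₃ = I₂ · cos²(46°) = 10.6 · 0.4826 = 5.117 W/m².
I₄ = I₃ · cos²(24°) = 5.117 · 0.8346 = 4.27 W/m².
Transmitted fraction = 0.02053.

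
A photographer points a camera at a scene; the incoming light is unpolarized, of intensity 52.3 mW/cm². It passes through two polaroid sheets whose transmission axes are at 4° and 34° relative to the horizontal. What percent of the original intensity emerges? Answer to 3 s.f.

Unpolarized light through the first polarizer → I₁ = 52.3 mW/cm²/2 = 26.15 mW/cm², polarized at 4°.
I₂ = I₁ · cos²(30°) = 26.15 · 0.75 = 19.61 mW/cm².
That is 37.5% of the incident intensity.

≈ 37.5%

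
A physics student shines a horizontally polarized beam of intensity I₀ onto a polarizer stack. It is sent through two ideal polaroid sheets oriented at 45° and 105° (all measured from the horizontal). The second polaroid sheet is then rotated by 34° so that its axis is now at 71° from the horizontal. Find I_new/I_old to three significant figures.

I_new/I_old ≈ 3.23

Before rotation:
By Malus's law, I₁ = I₀ cos²(45° − 0°) = I₀ cos²(45°) = 0.5 I₀.
I₂ = I₁ cos²(105° − 45°) = 0.5 I₀ · cos²(60°) = 0.125 I₀.
After rotation:
I₁ = I₀ cos²(45° − 0°) = I₀ cos²(45°) = 0.5 I₀.
I₂ = I₁ cos²(71° − 45°) = 0.5 I₀ · cos²(26°) = 0.4039 I₀.
Ratio = 0.4039 / 0.125 = 3.231.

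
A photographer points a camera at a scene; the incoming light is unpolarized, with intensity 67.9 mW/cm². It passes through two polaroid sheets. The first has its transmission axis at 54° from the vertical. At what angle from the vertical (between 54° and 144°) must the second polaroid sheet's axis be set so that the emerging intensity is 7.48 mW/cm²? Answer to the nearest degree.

θ ≈ 116°

Unpolarized light through the first polarizer → I₁ = ½ I₀, now polarized at 54°.
Target fraction: 7.48 / 67.9 mW/cm² = 0.1102 of I₀.
Need I₂/I₀ = 0.1102, so cos²(θ − 54°) = 0.1102 / 0.5 = 0.2203.
θ − 54° = arccos(√0.2203) = 62.0°, giving θ ≈ 54 + 62.0 = 116.0°.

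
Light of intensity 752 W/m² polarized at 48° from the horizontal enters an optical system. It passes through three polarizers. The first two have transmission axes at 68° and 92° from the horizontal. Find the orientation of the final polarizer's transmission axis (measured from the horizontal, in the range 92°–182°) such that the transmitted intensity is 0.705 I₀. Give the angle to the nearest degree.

θ ≈ 104°

By Malus's law, I₁ = I₀ cos²(68° − 48°) = I₀ cos²(20°) = 0.883 I₀.
I₂ = I₁ cos²(92° − 68°) = 0.883 I₀ · cos²(24°) = 0.7369 I₀.
Need I₃/I₀ = 0.705, so cos²(θ − 92°) = 0.705 / 0.7369 = 0.9567.
θ − 92° = arccos(√0.9567) = 12.0°, giving θ ≈ 92 + 12.0 = 104.0°.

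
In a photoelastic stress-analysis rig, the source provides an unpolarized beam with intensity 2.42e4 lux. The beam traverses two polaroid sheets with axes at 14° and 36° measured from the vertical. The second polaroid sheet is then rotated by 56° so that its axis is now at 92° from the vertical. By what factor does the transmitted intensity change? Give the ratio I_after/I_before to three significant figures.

Before rotation:
Unpolarized light through the first polarizer → I₁ = ½ I₀, now polarized at 14°.
I₂ = I₁ cos²(36° − 14°) = 0.5 I₀ · cos²(22°) = 0.4298 I₀.
After rotation:
Unpolarized light through the first polarizer → I₁ = ½ I₀, now polarized at 14°.
I₂ = I₁ cos²(92° − 14°) = 0.5 I₀ · cos²(78°) = 0.02161 I₀.
Ratio = 0.02161 / 0.4298 = 0.05028.

I_new/I_old ≈ 0.0503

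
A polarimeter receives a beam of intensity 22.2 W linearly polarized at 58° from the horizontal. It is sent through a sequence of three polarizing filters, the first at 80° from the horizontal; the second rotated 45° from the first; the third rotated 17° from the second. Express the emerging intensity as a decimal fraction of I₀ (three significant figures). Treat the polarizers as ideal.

I/I₀ ≈ 0.393

I₁ = 22.2 W · cos²(22°) = 19.08 W.
I₂ = I₁ · cos²(45°) = 19.08 · 0.5 = 9.542 W.
I₃ = I₂ · cos²(17°) = 9.542 · 0.9145 = 8.727 W.
Transmitted fraction = 0.3931.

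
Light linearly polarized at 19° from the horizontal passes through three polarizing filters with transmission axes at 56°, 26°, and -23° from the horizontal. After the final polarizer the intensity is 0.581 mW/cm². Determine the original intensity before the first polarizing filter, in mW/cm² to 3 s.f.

By Malus's law, I₁ = I₀ cos²(56° − 19°) = I₀ cos²(37°) = 0.6378 I₀.
I₂ = I₁ cos²(26° − 56°) = 0.6378 I₀ · cos²(30°) = 0.4784 I₀.
I₃ = I₂ cos²(-23° − 26°) = 0.4784 I₀ · cos²(49°) = 0.2059 I₀.
So 0.581 mW/cm² = 0.2059 I₀, giving I₀ = 0.581/0.2059 = 2.822 mW/cm².

I₀ ≈ 2.82 mW/cm²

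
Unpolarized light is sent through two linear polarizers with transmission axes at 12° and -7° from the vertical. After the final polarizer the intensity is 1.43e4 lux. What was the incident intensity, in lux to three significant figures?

I₀ ≈ 3.20e4 lux

Unpolarized light through the first polarizer → I₁ = ½ I₀, now polarized at 12°.
I₂ = I₁ cos²(-7° − 12°) = 0.5 I₀ · cos²(19°) = 0.447 I₀.
So 1.43e4 lux = 0.447 I₀, giving I₀ = 1.43e4/0.447 = 3.199e+04 lux.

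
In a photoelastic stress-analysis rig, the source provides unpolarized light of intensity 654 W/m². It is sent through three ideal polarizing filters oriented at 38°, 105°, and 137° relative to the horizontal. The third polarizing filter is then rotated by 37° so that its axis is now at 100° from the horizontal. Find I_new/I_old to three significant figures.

I_new/I_old ≈ 1.38

Before rotation:
Unpolarized light through the first polarizer → I₁ = ½ I₀, now polarized at 38°.
I₂ = I₁ cos²(105° − 38°) = 0.5 I₀ · cos²(67°) = 0.07634 I₀.
I₃ = I₂ cos²(137° − 105°) = 0.07634 I₀ · cos²(32°) = 0.0549 I₀.
After rotation:
Unpolarized light through the first polarizer → I₁ = ½ I₀, now polarized at 38°.
I₂ = I₁ cos²(105° − 38°) = 0.5 I₀ · cos²(67°) = 0.07634 I₀.
I₃ = I₂ cos²(100° − 105°) = 0.07634 I₀ · cos²(5°) = 0.07576 I₀.
Ratio = 0.07576 / 0.0549 = 1.38.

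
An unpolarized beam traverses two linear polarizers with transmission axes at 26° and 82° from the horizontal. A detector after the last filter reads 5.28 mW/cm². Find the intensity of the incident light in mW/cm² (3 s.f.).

Unpolarized light through the first polarizer → I₁ = ½ I₀, now polarized at 26°.
I₂ = I₁ cos²(82° − 26°) = 0.5 I₀ · cos²(56°) = 0.1563 I₀.
So 5.28 mW/cm² = 0.1563 I₀, giving I₀ = 5.28/0.1563 = 33.77 mW/cm².

I₀ ≈ 33.8 mW/cm²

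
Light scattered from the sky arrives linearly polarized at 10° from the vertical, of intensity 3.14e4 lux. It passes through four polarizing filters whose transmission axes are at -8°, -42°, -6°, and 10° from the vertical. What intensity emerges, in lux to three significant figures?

I ≈ 1.18e4 lux

I₁ = 3.14e4 lux · cos²(18°) = 2.84e+04 lux.
I₂ = I₁ · cos²(34°) = 2.84e+04 · 0.6873 = 1.952e+04 lux.
I₃ = I₂ · cos²(36°) = 1.952e+04 · 0.6545 = 1.278e+04 lux.
I₄ = I₃ · cos²(16°) = 1.278e+04 · 0.924 = 1.181e+04 lux.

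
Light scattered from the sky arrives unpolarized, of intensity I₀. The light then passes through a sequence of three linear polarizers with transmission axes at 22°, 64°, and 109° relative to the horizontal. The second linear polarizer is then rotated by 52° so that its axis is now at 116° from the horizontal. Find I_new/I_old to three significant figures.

Before rotation:
Unpolarized light through the first polarizer → I₁ = ½ I₀, now polarized at 22°.
I₂ = I₁ cos²(64° − 22°) = 0.5 I₀ · cos²(42°) = 0.2761 I₀.
I₃ = I₂ cos²(109° − 64°) = 0.2761 I₀ · cos²(45°) = 0.1381 I₀.
After rotation:
Unpolarized light through the first polarizer → I₁ = ½ I₀, now polarized at 22°.
Angle between axes 1 and 2: 86°. I₂ = 0.5 I₀ · cos²(86°) = 0.002433 I₀.
I₃ = I₂ cos²(109° − 116°) = 0.002433 I₀ · cos²(7°) = 0.002397 I₀.
Ratio = 0.002397 / 0.1381 = 0.01736.

I_new/I_old ≈ 0.0174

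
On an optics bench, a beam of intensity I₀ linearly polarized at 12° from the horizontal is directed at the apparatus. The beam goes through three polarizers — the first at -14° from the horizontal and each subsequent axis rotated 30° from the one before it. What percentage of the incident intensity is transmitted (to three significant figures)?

≈ 45.4%

I₁ = I₀ cos²(-14° − 12°) = I₀ cos²(26°) = 0.8078 I₀.
I₂ = I₁ cos²(30°) = 0.8078 · 0.75 I₀ = 0.6059 I₀.
I₃ = I₂ cos²(30°) = 0.6059 · 0.75 I₀ = 0.4544 I₀.
That is 45.44% of the incident intensity.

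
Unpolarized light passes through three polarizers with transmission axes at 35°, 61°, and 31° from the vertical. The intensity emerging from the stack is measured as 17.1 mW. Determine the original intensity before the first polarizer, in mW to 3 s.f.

Unpolarized light through the first polarizer → I₁ = ½ I₀, now polarized at 35°.
I₂ = I₁ cos²(61° − 35°) = 0.5 I₀ · cos²(26°) = 0.4039 I₀.
I₃ = I₂ cos²(31° − 61°) = 0.4039 I₀ · cos²(30°) = 0.3029 I₀.
So 17.1 mW = 0.3029 I₀, giving I₀ = 17.1/0.3029 = 56.45 mW.

I₀ ≈ 56.4 mW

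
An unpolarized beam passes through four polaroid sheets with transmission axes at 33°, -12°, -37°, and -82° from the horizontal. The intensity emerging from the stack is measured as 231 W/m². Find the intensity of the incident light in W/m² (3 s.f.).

I₀ ≈ 2250 W/m²

Unpolarized light through the first polarizer → I₁ = ½ I₀, now polarized at 33°.
I₂ = I₁ cos²(-12° − 33°) = 0.5 I₀ · cos²(45°) = 0.25 I₀.
I₃ = I₂ cos²(-37° + 12°) = 0.25 I₀ · cos²(25°) = 0.2053 I₀.
I₄ = I₃ cos²(-82° + 37°) = 0.2053 I₀ · cos²(45°) = 0.1027 I₀.
So 231 W/m² = 0.1027 I₀, giving I₀ = 231/0.1027 = 2250 W/m².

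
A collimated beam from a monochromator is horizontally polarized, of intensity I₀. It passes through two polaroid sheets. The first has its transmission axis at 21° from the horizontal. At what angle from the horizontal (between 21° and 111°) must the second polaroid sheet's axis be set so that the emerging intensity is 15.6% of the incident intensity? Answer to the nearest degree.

θ ≈ 86°

I₁ = I₀ cos²(21° − 0°) = I₀ cos²(21°) = 0.8716 I₀.
Need I₂/I₀ = 0.156, so cos²(θ − 21°) = 0.156 / 0.8716 = 0.179.
θ − 21° = arccos(√0.179) = 65.0°, giving θ ≈ 21 + 65.0 = 86.0°.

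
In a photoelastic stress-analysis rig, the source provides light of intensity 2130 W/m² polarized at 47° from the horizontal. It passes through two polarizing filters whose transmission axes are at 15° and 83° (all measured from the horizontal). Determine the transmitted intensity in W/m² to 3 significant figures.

I ≈ 215 W/m²

By Malus's law, I₁ = 2130 W/m² · cos²(32°) = 1532 W/m².
I₂ = I₁ · cos²(68°) = 1532 · 0.1403 = 215 W/m².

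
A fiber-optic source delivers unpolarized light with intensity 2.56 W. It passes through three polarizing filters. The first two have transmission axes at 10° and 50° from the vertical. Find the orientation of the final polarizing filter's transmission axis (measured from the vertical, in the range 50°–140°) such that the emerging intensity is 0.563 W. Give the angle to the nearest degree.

θ ≈ 80°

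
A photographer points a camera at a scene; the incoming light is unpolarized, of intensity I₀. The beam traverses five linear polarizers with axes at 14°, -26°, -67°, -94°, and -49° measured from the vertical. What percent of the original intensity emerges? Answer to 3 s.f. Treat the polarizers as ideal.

≈ 6.63%

Unpolarized light through the first polarizer → I₁ = ½ I₀, now polarized at 14°.
I₂ = I₁ cos²(-26° − 14°) = 0.5 I₀ · cos²(40°) = 0.2934 I₀.
I₃ = I₂ cos²(-67° + 26°) = 0.2934 I₀ · cos²(41°) = 0.1671 I₀.
I₄ = I₃ cos²(-94° + 67°) = 0.1671 I₀ · cos²(27°) = 0.1327 I₀.
I₅ = I₄ cos²(-49° + 94°) = 0.1327 I₀ · cos²(45°) = 0.06634 I₀.
That is 6.634% of the incident intensity.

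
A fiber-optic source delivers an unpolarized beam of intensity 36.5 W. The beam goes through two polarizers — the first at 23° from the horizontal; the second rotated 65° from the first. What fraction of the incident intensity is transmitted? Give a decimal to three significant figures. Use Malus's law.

Unpolarized light through the first polarizer → I₁ = 36.5 W/2 = 18.25 W, polarized at 23°.
I₂ = I₁ · cos²(65°) = 18.25 · 0.1786 = 3.26 W.
Transmitted fraction = 0.0893.

I/I₀ ≈ 0.0893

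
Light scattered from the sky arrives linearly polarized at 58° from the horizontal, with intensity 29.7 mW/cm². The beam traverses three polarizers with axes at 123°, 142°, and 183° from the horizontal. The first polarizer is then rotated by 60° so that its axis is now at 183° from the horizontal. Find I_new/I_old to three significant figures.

Before rotation:
I₁ = I₀ cos²(123° − 58°) = I₀ cos²(65°) = 0.1786 I₀.
I₂ = I₁ cos²(142° − 123°) = 0.1786 I₀ · cos²(19°) = 0.1597 I₀.
I₃ = I₂ cos²(183° − 142°) = 0.1597 I₀ · cos²(41°) = 0.09095 I₀.
After rotation:
I₁ = I₀ cos²(183° − 58°) = I₀ cos²(55°) = 0.329 I₀.
I₂ = I₁ cos²(142° − 183°) = 0.329 I₀ · cos²(41°) = 0.1874 I₀.
I₃ = I₂ cos²(183° − 142°) = 0.1874 I₀ · cos²(41°) = 0.1067 I₀.
Ratio = 0.1067 / 0.09095 = 1.174.

I_new/I_old ≈ 1.17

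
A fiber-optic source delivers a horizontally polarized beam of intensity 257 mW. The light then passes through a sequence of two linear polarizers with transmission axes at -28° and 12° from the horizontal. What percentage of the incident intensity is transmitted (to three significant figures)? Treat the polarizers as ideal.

I₁ = 257 mW · cos²(28°) = 200.4 mW.
I₂ = I₁ · cos²(40°) = 200.4 · 0.5868 = 117.6 mW.
That is 45.75% of the incident intensity.

≈ 45.7%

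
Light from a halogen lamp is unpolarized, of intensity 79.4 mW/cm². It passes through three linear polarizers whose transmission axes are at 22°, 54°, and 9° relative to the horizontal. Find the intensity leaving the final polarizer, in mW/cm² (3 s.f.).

I ≈ 14.3 mW/cm²

Unpolarized light through the first polarizer → I₁ = 79.4 mW/cm²/2 = 39.7 mW/cm², polarized at 22°.
I₂ = I₁ · cos²(32°) = 39.7 · 0.7192 = 28.55 mW/cm².
I₃ = I₂ · cos²(45°) = 28.55 · 0.5 = 14.28 mW/cm².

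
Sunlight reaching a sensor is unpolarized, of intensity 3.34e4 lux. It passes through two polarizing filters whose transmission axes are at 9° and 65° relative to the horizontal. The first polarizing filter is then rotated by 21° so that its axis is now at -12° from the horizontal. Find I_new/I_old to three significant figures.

I_new/I_old ≈ 0.162

Before rotation:
Unpolarized light through the first polarizer → I₁ = ½ I₀, now polarized at 9°.
I₂ = I₁ cos²(65° − 9°) = 0.5 I₀ · cos²(56°) = 0.1563 I₀.
After rotation:
Unpolarized light through the first polarizer → I₁ = ½ I₀, now polarized at -12°.
I₂ = I₁ cos²(65° + 12°) = 0.5 I₀ · cos²(77°) = 0.0253 I₀.
Ratio = 0.0253 / 0.1563 = 0.1618.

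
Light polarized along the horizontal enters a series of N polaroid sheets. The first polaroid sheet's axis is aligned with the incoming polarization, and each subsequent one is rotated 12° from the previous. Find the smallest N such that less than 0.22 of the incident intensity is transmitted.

N = 36

First polarizer is aligned with the polarization: full transmission.
Each further stage multiplies by cos²(12°) = 0.9568.
After N polarizers: T = 0.9568^(N−1). Require T < 0.22 ⇒ N−1 > ln(0.22)/ln(0.9568) = 34.26, so N−1 ≥ 35 and N = 36.
Check: N=36 gives T = 0.213 < 0.22; N=35 gives T = 0.2226.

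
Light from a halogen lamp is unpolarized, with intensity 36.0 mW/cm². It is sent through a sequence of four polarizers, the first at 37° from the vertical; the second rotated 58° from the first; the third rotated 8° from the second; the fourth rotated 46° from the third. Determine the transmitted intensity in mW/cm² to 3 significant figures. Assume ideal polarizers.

I ≈ 2.39 mW/cm²

Unpolarized light through the first polarizer → I₁ = 36.0 mW/cm²/2 = 18 mW/cm², polarized at 37°.
I₂ = I₁ · cos²(58°) = 18 · 0.2808 = 5.055 mW/cm².
I₃ = I₂ · cos²(8°) = 5.055 · 0.9806 = 4.957 mW/cm².
I₄ = I₃ · cos²(46°) = 4.957 · 0.4826 = 2.392 mW/cm².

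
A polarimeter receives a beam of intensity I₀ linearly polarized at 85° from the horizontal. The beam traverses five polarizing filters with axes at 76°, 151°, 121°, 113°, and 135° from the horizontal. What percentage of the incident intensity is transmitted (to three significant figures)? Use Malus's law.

By Malus's law, I₁ = I₀ cos²(76° − 85°) = I₀ cos²(9°) = 0.9755 I₀.
I₂ = I₁ cos²(151° − 76°) = 0.9755 I₀ · cos²(75°) = 0.06535 I₀.
I₃ = I₂ cos²(121° − 151°) = 0.06535 I₀ · cos²(30°) = 0.04901 I₀.
I₄ = I₃ cos²(113° − 121°) = 0.04901 I₀ · cos²(8°) = 0.04806 I₀.
I₅ = I₄ cos²(135° − 113°) = 0.04806 I₀ · cos²(22°) = 0.04132 I₀.
That is 4.132% of the incident intensity.

≈ 4.13%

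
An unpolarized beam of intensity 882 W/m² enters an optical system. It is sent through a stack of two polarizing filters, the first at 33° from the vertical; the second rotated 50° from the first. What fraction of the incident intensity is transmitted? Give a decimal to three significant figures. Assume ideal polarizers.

Unpolarized light through the first polarizer → I₁ = 882 W/m²/2 = 441 W/m², polarized at 33°.
I₂ = I₁ · cos²(50°) = 441 · 0.4132 = 182.2 W/m².
Transmitted fraction = 0.2066.

I/I₀ ≈ 0.207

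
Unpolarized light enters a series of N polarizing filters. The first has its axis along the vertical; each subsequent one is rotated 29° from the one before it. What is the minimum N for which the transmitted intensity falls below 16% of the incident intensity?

N = 6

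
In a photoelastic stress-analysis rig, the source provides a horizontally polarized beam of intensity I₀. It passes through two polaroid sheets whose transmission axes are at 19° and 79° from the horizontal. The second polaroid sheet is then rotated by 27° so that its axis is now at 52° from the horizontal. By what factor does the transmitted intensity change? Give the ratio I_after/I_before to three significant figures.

I_new/I_old ≈ 2.81

Before rotation:
I₁ = I₀ cos²(19° − 0°) = I₀ cos²(19°) = 0.894 I₀.
I₂ = I₁ cos²(79° − 19°) = 0.894 I₀ · cos²(60°) = 0.2235 I₀.
After rotation:
I₁ = I₀ cos²(19° − 0°) = I₀ cos²(19°) = 0.894 I₀.
I₂ = I₁ cos²(52° − 19°) = 0.894 I₀ · cos²(33°) = 0.6288 I₀.
Ratio = 0.6288 / 0.2235 = 2.813.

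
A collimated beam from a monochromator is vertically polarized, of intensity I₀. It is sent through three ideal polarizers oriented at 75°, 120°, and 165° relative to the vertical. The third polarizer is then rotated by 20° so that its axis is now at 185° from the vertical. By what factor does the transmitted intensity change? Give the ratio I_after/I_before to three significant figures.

I_new/I_old ≈ 0.357

Before rotation:
I₁ = I₀ cos²(75° − 0°) = I₀ cos²(75°) = 0.06699 I₀.
I₂ = I₁ cos²(120° − 75°) = 0.06699 I₀ · cos²(45°) = 0.03349 I₀.
I₃ = I₂ cos²(165° − 120°) = 0.03349 I₀ · cos²(45°) = 0.01675 I₀.
After rotation:
I₁ = I₀ cos²(75° − 0°) = I₀ cos²(75°) = 0.06699 I₀.
I₂ = I₁ cos²(120° − 75°) = 0.06699 I₀ · cos²(45°) = 0.03349 I₀.
I₃ = I₂ cos²(185° − 120°) = 0.03349 I₀ · cos²(65°) = 0.005982 I₀.
Ratio = 0.005982 / 0.01675 = 0.3572.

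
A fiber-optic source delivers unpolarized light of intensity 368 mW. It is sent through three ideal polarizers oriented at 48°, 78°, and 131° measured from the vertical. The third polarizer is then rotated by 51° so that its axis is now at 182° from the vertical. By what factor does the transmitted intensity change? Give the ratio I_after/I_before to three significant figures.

I_new/I_old ≈ 0.162

Before rotation:
Unpolarized light through the first polarizer → I₁ = ½ I₀, now polarized at 48°.
I₂ = I₁ cos²(78° − 48°) = 0.5 I₀ · cos²(30°) = 0.375 I₀.
I₃ = I₂ cos²(131° − 78°) = 0.375 I₀ · cos²(53°) = 0.1358 I₀.
After rotation:
Unpolarized light through the first polarizer → I₁ = ½ I₀, now polarized at 48°.
I₂ = I₁ cos²(78° − 48°) = 0.5 I₀ · cos²(30°) = 0.375 I₀.
Angle between axes 2 and 3: 76°. I₃ = 0.375 I₀ · cos²(76°) = 0.02195 I₀.
Ratio = 0.02195 / 0.1358 = 0.1616.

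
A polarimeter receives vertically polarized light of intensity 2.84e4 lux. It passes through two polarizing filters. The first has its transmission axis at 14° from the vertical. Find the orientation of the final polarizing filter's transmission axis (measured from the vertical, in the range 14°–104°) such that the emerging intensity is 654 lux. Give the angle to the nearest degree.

θ ≈ 95°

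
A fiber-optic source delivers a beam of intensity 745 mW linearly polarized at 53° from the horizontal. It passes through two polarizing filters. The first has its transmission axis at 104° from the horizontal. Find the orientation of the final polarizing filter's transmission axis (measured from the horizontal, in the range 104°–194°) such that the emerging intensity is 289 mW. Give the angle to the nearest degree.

θ ≈ 112°

I₁ = I₀ cos²(104° − 53°) = I₀ cos²(51°) = 0.396 I₀.
Target fraction: 289 / 745 mW = 0.3879 of I₀.
Need I₂/I₀ = 0.3879, so cos²(θ − 104°) = 0.3879 / 0.396 = 0.9795.
θ − 104° = arccos(√0.9795) = 8.2°, giving θ ≈ 104 + 8.2 = 112.2°.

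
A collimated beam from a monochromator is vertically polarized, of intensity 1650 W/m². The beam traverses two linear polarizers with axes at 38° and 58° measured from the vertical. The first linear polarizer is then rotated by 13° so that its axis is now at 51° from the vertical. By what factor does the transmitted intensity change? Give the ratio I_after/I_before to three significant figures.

I_new/I_old ≈ 0.712

Before rotation:
By Malus's law, I₁ = I₀ cos²(38° − 0°) = I₀ cos²(38°) = 0.621 I₀.
I₂ = I₁ cos²(58° − 38°) = 0.621 I₀ · cos²(20°) = 0.5483 I₀.
After rotation:
I₁ = I₀ cos²(51° − 0°) = I₀ cos²(51°) = 0.396 I₀.
I₂ = I₁ cos²(58° − 51°) = 0.396 I₀ · cos²(7°) = 0.3902 I₀.
Ratio = 0.3902 / 0.5483 = 0.7116.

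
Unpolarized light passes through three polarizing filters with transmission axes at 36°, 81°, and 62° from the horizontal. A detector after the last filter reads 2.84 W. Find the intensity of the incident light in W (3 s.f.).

I₀ ≈ 12.7 W

Unpolarized light through the first polarizer → I₁ = ½ I₀, now polarized at 36°.
I₂ = I₁ cos²(81° − 36°) = 0.5 I₀ · cos²(45°) = 0.25 I₀.
I₃ = I₂ cos²(62° − 81°) = 0.25 I₀ · cos²(19°) = 0.2235 I₀.
So 2.84 W = 0.2235 I₀, giving I₀ = 2.84/0.2235 = 12.71 W.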